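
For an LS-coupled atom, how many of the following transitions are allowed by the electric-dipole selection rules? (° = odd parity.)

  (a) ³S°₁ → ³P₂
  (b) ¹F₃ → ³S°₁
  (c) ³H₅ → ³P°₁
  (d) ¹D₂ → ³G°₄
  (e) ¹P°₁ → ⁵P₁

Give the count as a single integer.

(a) allowed
(b) forbidden (ΔS, ΔL, ΔJ fail)
(c) forbidden (ΔL, ΔJ fail)
(d) forbidden (ΔS, ΔL, ΔJ fail)
(e) forbidden (ΔS fails)
Total allowed: 1 of 5.

1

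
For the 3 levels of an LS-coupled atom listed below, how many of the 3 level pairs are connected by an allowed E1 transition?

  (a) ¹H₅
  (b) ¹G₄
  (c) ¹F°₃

1

(a)–(b): forbidden (parity).
(a)–(c): forbidden (ΔL, ΔJ).
(b)–(c): allowed.
Allowed pairs: 1 of 3.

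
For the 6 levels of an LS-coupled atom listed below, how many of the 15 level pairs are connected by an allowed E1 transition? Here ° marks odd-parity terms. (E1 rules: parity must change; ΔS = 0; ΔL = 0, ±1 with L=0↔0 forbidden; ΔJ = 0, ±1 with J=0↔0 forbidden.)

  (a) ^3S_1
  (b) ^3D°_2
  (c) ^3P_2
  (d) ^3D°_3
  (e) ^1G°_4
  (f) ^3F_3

(a)–(b): forbidden (ΔL).
(a)–(c): forbidden (parity).
(a)–(d): forbidden (ΔL, ΔJ).
(a)–(e): forbidden (ΔS, ΔL, ΔJ).
(a)–(f): forbidden (parity, ΔL, ΔJ).
(b)–(c): allowed.
(b)–(d): forbidden (parity).
(b)–(e): forbidden (parity, ΔS, ΔL, ΔJ).
(b)–(f): allowed.
(c)–(d): allowed.
(c)–(e): forbidden (ΔS, ΔL, ΔJ).
(c)–(f): forbidden (parity, ΔL).
(d)–(e): forbidden (parity, ΔS, ΔL).
(d)–(f): allowed.
(e)–(f): forbidden (ΔS).
Allowed pairs: 4 of 15.

4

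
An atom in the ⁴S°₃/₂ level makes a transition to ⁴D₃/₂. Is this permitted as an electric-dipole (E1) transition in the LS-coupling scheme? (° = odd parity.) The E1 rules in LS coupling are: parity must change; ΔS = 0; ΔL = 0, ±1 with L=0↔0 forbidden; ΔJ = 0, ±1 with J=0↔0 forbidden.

Reading off the term symbols: S 3/2→3/2, L 0→2, J 3/2→3/2, parity odd→even.
ΔS = 0: S: 3/2 → 3/2 — ✓.
Parity must change: odd → even — ✓.
ΔL = 0, ±1 (not L=0↔0): L: 0 → 2, ΔL = +2 — ✗.
ΔJ = 0, ±1 (not J=0↔0): J: 3/2 → 3/2, ΔJ = +0 — ✓.
Rule(s) violated: ΔL.

forbidden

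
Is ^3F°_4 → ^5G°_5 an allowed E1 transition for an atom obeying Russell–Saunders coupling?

forbidden

Reading off the term symbols: S 1→2, L 3→4, J 4→5, parity odd→odd.
Parity must change: odd → odd — fails.
ΔS = 0: S: 1 → 2 — fails.
ΔL = 0, ±1 (not L=0↔0): L: 3 → 4, ΔL = +1 — passes.
ΔJ = 0, ±1 (not J=0↔0): J: 4 → 5, ΔJ = +1 — passes.
Rule(s) violated: parity, ΔS.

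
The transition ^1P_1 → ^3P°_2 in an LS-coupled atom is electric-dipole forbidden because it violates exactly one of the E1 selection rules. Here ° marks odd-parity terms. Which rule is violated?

the ΔS = 0 rule

Reading off the term symbols: S 0→1, L 1→1, J 1→2, parity even→odd.
Parity must change: even → odd — satisfied.
ΔS = 0: S: 0 → 1 — violated.
ΔL = 0, ±1 (not L=0↔0): L: 1 → 1, ΔL = +0 — satisfied.
ΔJ = 0, ±1 (not J=0↔0): J: 1 → 2, ΔJ = +1 — satisfied.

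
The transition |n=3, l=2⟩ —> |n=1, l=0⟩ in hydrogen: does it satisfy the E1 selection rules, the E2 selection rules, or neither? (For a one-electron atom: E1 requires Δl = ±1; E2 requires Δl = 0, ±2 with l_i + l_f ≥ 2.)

E2

Δl = 0 − 2 = -2; l_i + l_f = 2.
E1 (Δl = ±1): not satisfied.
E2 (Δl = 0,±2, l_i+l_f ≥ 2): satisfied.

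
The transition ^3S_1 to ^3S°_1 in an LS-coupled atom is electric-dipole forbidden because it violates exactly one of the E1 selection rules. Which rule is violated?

Reading off the term symbols: S 1→1, L 0→0, J 1→1, parity even→odd.
Parity must change: even → odd — satisfied.
ΔS = 0: S: 1 → 1 — satisfied.
ΔL = 0, ±1 (not L=0↔0): L: 0 → 0, ΔL = +0 — violated.
ΔJ = 0, ±1 (not J=0↔0): J: 1 → 1, ΔJ = +0 — satisfied.

the L=0 ↔ L=0 exclusion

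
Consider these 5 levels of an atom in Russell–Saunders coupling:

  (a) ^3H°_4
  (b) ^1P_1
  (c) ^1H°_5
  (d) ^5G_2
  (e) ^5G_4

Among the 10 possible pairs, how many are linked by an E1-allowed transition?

(a)–(b): forbidden (ΔS, ΔL, ΔJ).
(a)–(c): forbidden (parity, ΔS).
(a)–(d): forbidden (ΔS, ΔJ).
(a)–(e): forbidden (ΔS).
(b)–(c): forbidden (ΔL, ΔJ).
(b)–(d): forbidden (parity, ΔS, ΔL).
(b)–(e): forbidden (parity, ΔS, ΔL, ΔJ).
(c)–(d): forbidden (ΔS, ΔJ).
(c)–(e): forbidden (ΔS).
(d)–(e): forbidden (parity, ΔJ).
Allowed pairs: 0 of 10.

0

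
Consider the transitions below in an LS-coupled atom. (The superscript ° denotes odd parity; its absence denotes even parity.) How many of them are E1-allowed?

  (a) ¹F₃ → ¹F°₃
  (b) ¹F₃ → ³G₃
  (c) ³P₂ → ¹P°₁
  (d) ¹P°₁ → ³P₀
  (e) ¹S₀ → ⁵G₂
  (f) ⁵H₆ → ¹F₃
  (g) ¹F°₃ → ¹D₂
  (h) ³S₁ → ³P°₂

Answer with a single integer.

3

(a) allowed
(b) forbidden (parity, ΔS fail)
(c) forbidden (ΔS fails)
(d) forbidden (ΔS fails)
(e) forbidden (parity, ΔS, ΔL, ΔJ fail)
(f) forbidden (parity, ΔS, ΔL, ΔJ fail)
(g) allowed
(h) allowed
Total allowed: 3 of 8.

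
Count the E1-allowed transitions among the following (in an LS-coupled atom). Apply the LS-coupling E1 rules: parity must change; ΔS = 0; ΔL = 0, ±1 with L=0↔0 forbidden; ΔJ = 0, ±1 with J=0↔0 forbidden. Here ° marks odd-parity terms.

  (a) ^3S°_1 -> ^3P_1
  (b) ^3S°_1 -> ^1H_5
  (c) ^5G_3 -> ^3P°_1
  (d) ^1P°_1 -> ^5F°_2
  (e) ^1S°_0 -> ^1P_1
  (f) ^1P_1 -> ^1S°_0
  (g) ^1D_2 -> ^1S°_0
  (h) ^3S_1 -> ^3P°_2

(a) allowed
(b) forbidden (ΔS, ΔL, ΔJ fail)
(c) forbidden (ΔS, ΔL, ΔJ fail)
(d) forbidden (parity, ΔS, ΔL fail)
(e) allowed
(f) allowed
(g) forbidden (ΔL, ΔJ fail)
(h) allowed
Total allowed: 4 of 8.

4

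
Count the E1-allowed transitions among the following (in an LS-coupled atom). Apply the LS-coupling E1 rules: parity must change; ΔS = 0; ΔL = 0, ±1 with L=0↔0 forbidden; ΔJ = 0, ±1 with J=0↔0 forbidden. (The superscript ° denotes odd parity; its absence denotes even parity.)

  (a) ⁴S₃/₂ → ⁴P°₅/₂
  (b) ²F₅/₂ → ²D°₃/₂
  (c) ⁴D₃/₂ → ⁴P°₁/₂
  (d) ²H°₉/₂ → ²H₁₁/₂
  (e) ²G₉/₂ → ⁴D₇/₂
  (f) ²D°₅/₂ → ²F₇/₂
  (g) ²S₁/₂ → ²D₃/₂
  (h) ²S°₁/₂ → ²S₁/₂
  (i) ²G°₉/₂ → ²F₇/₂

6

(a) allowed
(b) allowed
(c) allowed
(d) allowed
(e) forbidden (parity, ΔS, ΔL fail)
(f) allowed
(g) forbidden (parity, ΔL fail)
(h) forbidden (ΔL fails)
(i) allowed
Total allowed: 6 of 9.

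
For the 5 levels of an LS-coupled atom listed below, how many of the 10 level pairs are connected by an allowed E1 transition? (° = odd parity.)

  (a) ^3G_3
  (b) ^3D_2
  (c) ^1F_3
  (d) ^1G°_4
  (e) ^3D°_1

2

(a)–(b): forbidden (parity, ΔL).
(a)–(c): forbidden (parity, ΔS).
(a)–(d): forbidden (ΔS).
(a)–(e): forbidden (ΔL, ΔJ).
(b)–(c): forbidden (parity, ΔS).
(b)–(d): forbidden (ΔS, ΔL, ΔJ).
(b)–(e): allowed.
(c)–(d): allowed.
(c)–(e): forbidden (ΔS, ΔJ).
(d)–(e): forbidden (parity, ΔS, ΔL, ΔJ).
Allowed pairs: 2 of 10.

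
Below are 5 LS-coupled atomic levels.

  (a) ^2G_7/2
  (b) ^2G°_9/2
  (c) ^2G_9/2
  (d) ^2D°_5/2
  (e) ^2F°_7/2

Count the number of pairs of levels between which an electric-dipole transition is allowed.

(a)–(b): allowed.
(a)–(c): forbidden (parity).
(a)–(d): forbidden (ΔL).
(a)–(e): allowed.
(b)–(c): allowed.
(b)–(d): forbidden (parity, ΔL, ΔJ).
(b)–(e): forbidden (parity).
(c)–(d): forbidden (ΔL, ΔJ).
(c)–(e): allowed.
(d)–(e): forbidden (parity).
Allowed pairs: 4 of 10.

4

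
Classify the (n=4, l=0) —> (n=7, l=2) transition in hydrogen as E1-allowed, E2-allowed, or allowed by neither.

Δl = 2 − 0 = +2; l_i + l_f = 2.
E1 (Δl = ±1): not satisfied.
E2 (Δl = 0,±2, l_i+l_f ≥ 2): satisfied.

E2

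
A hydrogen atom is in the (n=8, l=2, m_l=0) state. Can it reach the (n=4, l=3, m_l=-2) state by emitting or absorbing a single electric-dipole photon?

l: 2 → 3 (Δl = +1). Δl = ±1 passes.
Δm_l = -2 − (0) = -2. E1 requires Δm_l = 0, ±1: fails.
The transition is electric-dipole forbidden.

forbidden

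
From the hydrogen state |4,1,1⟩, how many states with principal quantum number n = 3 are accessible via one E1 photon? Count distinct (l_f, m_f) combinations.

E1 requires Δl = ±1, so l_f ∈ {0, 2}; with 0 ≤ l_f ≤ n_f−1 = 2, the allowed l_f values are {0, 2}.
For l_f = 0: m_f ∈ {m_i−1, m_i, m_i+1} ∩ [−0, 0] = {0} → 1 state.
For l_f = 2: m_f ∈ {m_i−1, m_i, m_i+1} ∩ [−2, 2] = {0, 1, 2} → 3 states.
Total: 4.

4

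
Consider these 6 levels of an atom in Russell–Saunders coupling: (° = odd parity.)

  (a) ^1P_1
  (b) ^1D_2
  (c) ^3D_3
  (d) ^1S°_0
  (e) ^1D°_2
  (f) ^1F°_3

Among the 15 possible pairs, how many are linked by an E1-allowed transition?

(a)–(b): forbidden (parity).
(a)–(c): forbidden (parity, ΔS, ΔJ).
(a)–(d): allowed.
(a)–(e): allowed.
(a)–(f): forbidden (ΔL, ΔJ).
(b)–(c): forbidden (parity, ΔS).
(b)–(d): forbidden (ΔL, ΔJ).
(b)–(e): allowed.
(b)–(f): allowed.
(c)–(d): forbidden (ΔS, ΔL, ΔJ).
(c)–(e): forbidden (ΔS).
(c)–(f): forbidden (ΔS).
(d)–(e): forbidden (parity, ΔL, ΔJ).
(d)–(f): forbidden (parity, ΔL, ΔJ).
(e)–(f): forbidden (parity).
Allowed pairs: 4 of 15.

4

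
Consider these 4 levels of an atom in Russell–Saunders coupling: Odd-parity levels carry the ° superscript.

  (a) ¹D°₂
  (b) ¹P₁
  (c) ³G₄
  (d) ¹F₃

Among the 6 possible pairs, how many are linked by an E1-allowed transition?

2

(a)–(b): allowed.
(a)–(c): forbidden (ΔS, ΔL, ΔJ).
(a)–(d): allowed.
(b)–(c): forbidden (parity, ΔS, ΔL, ΔJ).
(b)–(d): forbidden (parity, ΔL, ΔJ).
(c)–(d): forbidden (parity, ΔS).
Allowed pairs: 2 of 6.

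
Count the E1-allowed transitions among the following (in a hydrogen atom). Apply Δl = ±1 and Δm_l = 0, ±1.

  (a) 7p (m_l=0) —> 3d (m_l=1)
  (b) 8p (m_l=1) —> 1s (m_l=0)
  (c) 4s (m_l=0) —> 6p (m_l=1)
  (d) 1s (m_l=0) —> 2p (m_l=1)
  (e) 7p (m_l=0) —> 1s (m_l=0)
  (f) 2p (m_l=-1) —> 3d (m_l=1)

(a) allowed
(b) allowed
(c) allowed
(d) allowed
(e) allowed
(f) forbidden — Δm_l = +2 (E1 requires Δm_l = 0, ±1)
Total allowed: 5 of 6.

5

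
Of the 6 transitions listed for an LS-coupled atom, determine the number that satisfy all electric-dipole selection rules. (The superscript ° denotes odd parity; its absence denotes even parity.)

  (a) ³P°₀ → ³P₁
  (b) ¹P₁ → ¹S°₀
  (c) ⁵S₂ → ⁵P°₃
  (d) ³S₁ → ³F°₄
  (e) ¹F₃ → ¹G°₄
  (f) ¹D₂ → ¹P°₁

(a) allowed
(b) allowed
(c) allowed
(d) forbidden (ΔL, ΔJ fail)
(e) allowed
(f) allowed
Total allowed: 5 of 6.

5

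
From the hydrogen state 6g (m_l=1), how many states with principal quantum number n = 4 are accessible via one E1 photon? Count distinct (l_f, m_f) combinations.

3

E1 requires Δl = ±1, so l_f ∈ {3, 5}; with 0 ≤ l_f ≤ n_f−1 = 3, the allowed l_f values are {3}.
For l_f = 3: m_f ∈ {m_i−1, m_i, m_i+1} ∩ [−3, 3] = {0, 1, 2} → 3 states.
Total: 3.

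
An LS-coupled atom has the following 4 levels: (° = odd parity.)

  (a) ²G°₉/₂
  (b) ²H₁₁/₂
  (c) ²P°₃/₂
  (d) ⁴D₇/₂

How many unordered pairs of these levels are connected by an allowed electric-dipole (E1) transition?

1

(a)–(b): allowed.
(a)–(c): forbidden (parity, ΔL, ΔJ).
(a)–(d): forbidden (ΔS, ΔL).
(b)–(c): forbidden (ΔL, ΔJ).
(b)–(d): forbidden (parity, ΔS, ΔL, ΔJ).
(c)–(d): forbidden (ΔS, ΔJ).
Allowed pairs: 1 of 6.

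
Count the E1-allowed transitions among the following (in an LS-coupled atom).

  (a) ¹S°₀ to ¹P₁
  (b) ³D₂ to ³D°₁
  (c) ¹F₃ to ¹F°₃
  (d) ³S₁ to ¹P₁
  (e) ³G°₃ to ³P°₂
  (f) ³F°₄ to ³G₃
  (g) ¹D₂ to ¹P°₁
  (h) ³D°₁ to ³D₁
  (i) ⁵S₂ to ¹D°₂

(a) allowed
(b) allowed
(c) allowed
(d) forbidden (parity, ΔS fail)
(e) forbidden (parity, ΔL fail)
(f) allowed
(g) allowed
(h) allowed
(i) forbidden (ΔS, ΔL fail)
Total allowed: 6 of 9.

6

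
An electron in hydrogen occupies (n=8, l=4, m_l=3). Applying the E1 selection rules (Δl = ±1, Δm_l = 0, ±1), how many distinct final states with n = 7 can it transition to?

5

E1 requires Δl = ±1, so l_f ∈ {3, 5}; with 0 ≤ l_f ≤ n_f−1 = 6, the allowed l_f values are {3, 5}.
For l_f = 3: m_f ∈ {m_i−1, m_i, m_i+1} ∩ [−3, 3] = {2, 3} → 2 states.
For l_f = 5: m_f ∈ {m_i−1, m_i, m_i+1} ∩ [−5, 5] = {2, 3, 4} → 3 states.
Total: 5.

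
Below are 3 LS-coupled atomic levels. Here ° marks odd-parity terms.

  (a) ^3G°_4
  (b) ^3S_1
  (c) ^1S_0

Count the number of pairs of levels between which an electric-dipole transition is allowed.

(a)–(b): forbidden (ΔL, ΔJ).
(a)–(c): forbidden (ΔS, ΔL, ΔJ).
(b)–(c): forbidden (parity, ΔS, ΔL).
Allowed pairs: 0 of 3.

0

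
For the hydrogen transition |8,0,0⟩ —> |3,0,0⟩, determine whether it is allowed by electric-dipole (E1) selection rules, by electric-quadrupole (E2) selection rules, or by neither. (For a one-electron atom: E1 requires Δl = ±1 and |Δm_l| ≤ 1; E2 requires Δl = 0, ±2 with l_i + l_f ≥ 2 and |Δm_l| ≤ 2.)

Δl = 0 − 0 = +0; l_i + l_f = 0.
Δm_l = +0.
E1 (Δl = ±1, |Δm_l| ≤ 1): not satisfied.
E2 (Δl = 0,±2, l_i+l_f ≥ 2, |Δm_l| ≤ 2): not satisfied.

neither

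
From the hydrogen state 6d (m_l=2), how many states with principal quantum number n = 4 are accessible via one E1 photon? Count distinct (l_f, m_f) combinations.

E1 requires Δl = ±1, so l_f ∈ {1, 3}; with 0 ≤ l_f ≤ n_f−1 = 3, the allowed l_f values are {1, 3}.
For l_f = 1: m_f ∈ {m_i−1, m_i, m_i+1} ∩ [−1, 1] = {1} → 1 state.
For l_f = 3: m_f ∈ {m_i−1, m_i, m_i+1} ∩ [−3, 3] = {1, 2, 3} → 3 states.
Total: 4.

4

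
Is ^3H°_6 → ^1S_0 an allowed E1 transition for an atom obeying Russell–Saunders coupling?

forbidden

Initial level: S=1, L=5, J=6, parity odd. Final level: S=0, L=0, J=0, parity even.
ΔL = 0, ±1 (not L=0↔0): L: 5 → 0, ΔL = -5 — fails.
ΔJ = 0, ±1 (not J=0↔0): J: 6 → 0, ΔJ = -6 — fails.
ΔS = 0: S: 1 → 0 — fails.
Parity must change: odd → even — ok.
Rule(s) violated: ΔS, ΔL, ΔJ.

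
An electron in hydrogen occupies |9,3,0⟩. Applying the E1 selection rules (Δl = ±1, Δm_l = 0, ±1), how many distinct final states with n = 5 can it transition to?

6

E1 requires Δl = ±1, so l_f ∈ {2, 4}; with 0 ≤ l_f ≤ n_f−1 = 4, the allowed l_f values are {2, 4}.
For l_f = 2: m_f ∈ {m_i−1, m_i, m_i+1} ∩ [−2, 2] = {-1, 0, 1} → 3 states.
For l_f = 4: m_f ∈ {m_i−1, m_i, m_i+1} ∩ [−4, 4] = {-1, 0, 1} → 3 states.
Total: 6.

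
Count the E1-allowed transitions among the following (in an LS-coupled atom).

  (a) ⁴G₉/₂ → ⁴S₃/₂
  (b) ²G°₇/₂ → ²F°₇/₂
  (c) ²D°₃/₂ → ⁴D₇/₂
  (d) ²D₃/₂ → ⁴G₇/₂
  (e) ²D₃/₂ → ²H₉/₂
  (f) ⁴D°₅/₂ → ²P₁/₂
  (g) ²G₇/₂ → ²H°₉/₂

(a) forbidden (parity, ΔL, ΔJ fail)
(b) forbidden (parity fails)
(c) forbidden (ΔS, ΔJ fail)
(d) forbidden (parity, ΔS, ΔL, ΔJ fail)
(e) forbidden (parity, ΔL, ΔJ fail)
(f) forbidden (ΔS, ΔJ fail)
(g) allowed
Total allowed: 1 of 7.

1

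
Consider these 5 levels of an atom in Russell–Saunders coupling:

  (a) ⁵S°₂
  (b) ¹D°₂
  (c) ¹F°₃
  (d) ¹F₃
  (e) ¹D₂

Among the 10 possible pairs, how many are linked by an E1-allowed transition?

(a)–(b): forbidden (parity, ΔS, ΔL).
(a)–(c): forbidden (parity, ΔS, ΔL).
(a)–(d): forbidden (ΔS, ΔL).
(a)–(e): forbidden (ΔS, ΔL).
(b)–(c): forbidden (parity).
(b)–(d): allowed.
(b)–(e): allowed.
(c)–(d): allowed.
(c)–(e): allowed.
(d)–(e): forbidden (parity).
Allowed pairs: 4 of 10.

4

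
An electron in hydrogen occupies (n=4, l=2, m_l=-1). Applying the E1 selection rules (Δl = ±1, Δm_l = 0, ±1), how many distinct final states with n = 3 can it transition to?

2

E1 requires Δl = ±1, so l_f ∈ {1, 3}; with 0 ≤ l_f ≤ n_f−1 = 2, the allowed l_f values are {1}.
For l_f = 1: m_f ∈ {m_i−1, m_i, m_i+1} ∩ [−1, 1] = {-1, 0} → 2 states.
Total: 2.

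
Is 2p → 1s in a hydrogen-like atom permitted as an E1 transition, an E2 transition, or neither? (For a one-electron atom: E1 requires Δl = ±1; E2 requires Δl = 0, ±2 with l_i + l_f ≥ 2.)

Δl = 0 − 1 = -1; l_i + l_f = 1.
E1 (Δl = ±1): satisfied.
E2 (Δl = 0,±2, l_i+l_f ≥ 2): not satisfied.

E1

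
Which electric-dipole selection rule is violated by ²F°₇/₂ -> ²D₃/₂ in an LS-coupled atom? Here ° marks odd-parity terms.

Reading off the term symbols: S 1/2→1/2, L 3→2, J 7/2→3/2, parity odd→even.
Parity must change: odd → even — ok.
ΔS = 0: S: 1/2 → 1/2 — ok.
ΔL = 0, ±1 (not L=0↔0): L: 3 → 2, ΔL = -1 — ok.
ΔJ = 0, ±1 (not J=0↔0): J: 7/2 → 3/2, ΔJ = -2 — fails.

the ΔJ = 0, ±1 rule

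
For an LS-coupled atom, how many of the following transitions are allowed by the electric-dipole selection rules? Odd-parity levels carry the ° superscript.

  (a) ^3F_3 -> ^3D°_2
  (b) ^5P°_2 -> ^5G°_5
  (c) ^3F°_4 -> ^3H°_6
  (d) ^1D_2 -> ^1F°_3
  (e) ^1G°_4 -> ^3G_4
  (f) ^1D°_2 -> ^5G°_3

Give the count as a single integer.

(a) allowed
(b) forbidden (parity, ΔL, ΔJ fail)
(c) forbidden (parity, ΔL, ΔJ fail)
(d) allowed
(e) forbidden (ΔS fails)
(f) forbidden (parity, ΔS, ΔL fail)
Total allowed: 2 of 6.

2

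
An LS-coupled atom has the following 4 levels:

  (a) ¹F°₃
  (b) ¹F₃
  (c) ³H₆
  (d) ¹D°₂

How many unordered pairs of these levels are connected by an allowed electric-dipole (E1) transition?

(a)–(b): allowed.
(a)–(c): forbidden (ΔS, ΔL, ΔJ).
(a)–(d): forbidden (parity).
(b)–(c): forbidden (parity, ΔS, ΔL, ΔJ).
(b)–(d): allowed.
(c)–(d): forbidden (ΔS, ΔL, ΔJ).
Allowed pairs: 2 of 6.

2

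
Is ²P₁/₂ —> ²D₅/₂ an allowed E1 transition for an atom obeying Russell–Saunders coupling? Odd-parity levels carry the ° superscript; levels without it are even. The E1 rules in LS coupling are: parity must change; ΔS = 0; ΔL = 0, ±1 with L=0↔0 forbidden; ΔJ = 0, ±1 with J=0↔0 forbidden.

Initial level: S=1/2, L=1, J=1/2, parity even. Final level: S=1/2, L=2, J=5/2, parity even.
ΔS = 0: S: 1/2 → 1/2 — ok.
Parity must change: even → even — fails.
ΔL = 0, ±1 (not L=0↔0): L: 1 → 2, ΔL = +1 — ok.
ΔJ = 0, ±1 (not J=0↔0): J: 1/2 → 5/2, ΔJ = +2 — fails.
Rule(s) violated: parity, ΔJ.

forbidden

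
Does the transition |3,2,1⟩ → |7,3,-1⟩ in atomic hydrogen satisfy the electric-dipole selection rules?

Δl = 3 − 2 = +1; the E1 rule Δl = ±1 is passes.
Δm_l = -1 − (1) = -2. E1 requires Δm_l = 0, ±1: fails.
The transition is electric-dipole forbidden.

forbidden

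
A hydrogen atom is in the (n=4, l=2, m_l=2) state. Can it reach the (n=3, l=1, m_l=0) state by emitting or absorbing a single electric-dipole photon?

forbidden

Δl = 1 − 2 = -1; the E1 rule Δl = ±1 is passes.
Δm_l = 0 − (2) = -2. E1 requires Δm_l = 0, ±1: fails.
The transition is electric-dipole forbidden.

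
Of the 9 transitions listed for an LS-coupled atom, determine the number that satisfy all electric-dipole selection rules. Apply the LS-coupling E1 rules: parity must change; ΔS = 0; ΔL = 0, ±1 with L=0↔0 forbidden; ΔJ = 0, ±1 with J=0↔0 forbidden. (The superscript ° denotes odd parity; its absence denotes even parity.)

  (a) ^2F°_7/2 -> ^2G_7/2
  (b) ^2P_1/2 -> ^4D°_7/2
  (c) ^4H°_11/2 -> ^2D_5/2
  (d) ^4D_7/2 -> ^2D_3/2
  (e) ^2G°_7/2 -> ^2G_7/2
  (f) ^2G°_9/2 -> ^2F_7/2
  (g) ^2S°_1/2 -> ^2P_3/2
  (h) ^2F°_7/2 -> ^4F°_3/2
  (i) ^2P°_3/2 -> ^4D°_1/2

4

(a) allowed
(b) forbidden (ΔS, ΔJ fail)
(c) forbidden (ΔS, ΔL, ΔJ fail)
(d) forbidden (parity, ΔS, ΔJ fail)
(e) allowed
(f) allowed
(g) allowed
(h) forbidden (parity, ΔS, ΔJ fail)
(i) forbidden (parity, ΔS fail)
Total allowed: 4 of 9.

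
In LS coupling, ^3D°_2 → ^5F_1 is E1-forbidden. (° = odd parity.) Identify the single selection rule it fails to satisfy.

Parity must change: odd → even — ✓.
ΔS = 0: S: 1 → 2 — ✗.
ΔL = 0, ±1 (not L=0↔0): L: 2 → 3, ΔL = +1 — ✓.
ΔJ = 0, ±1 (not J=0↔0): J: 2 → 1, ΔJ = -1 — ✓.

the ΔS = 0 rule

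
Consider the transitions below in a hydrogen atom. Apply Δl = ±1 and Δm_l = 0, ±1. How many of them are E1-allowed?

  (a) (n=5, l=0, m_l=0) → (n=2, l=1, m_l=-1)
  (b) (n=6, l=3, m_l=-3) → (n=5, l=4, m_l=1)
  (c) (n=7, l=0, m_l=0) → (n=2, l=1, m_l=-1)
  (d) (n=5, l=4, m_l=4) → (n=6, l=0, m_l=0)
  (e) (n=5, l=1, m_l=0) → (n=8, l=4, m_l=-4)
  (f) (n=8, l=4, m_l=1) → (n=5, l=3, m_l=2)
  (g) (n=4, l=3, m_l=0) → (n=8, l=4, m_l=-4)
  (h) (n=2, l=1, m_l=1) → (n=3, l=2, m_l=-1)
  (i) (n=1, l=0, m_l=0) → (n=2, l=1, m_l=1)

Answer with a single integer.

(a) allowed
(b) forbidden — Δm_l = +4 (E1 requires Δm_l = 0, ±1)
(c) allowed
(d) forbidden — Δl = -4 (E1 requires Δl = ±1); Δm_l = -4 (E1 requires Δm_l = 0, ±1)
(e) forbidden — Δl = +3 (E1 requires Δl = ±1); Δm_l = -4 (E1 requires Δm_l = 0, ±1)
(f) allowed
(g) forbidden — Δm_l = -4 (E1 requires Δm_l = 0, ±1)
(h) forbidden — Δm_l = -2 (E1 requires Δm_l = 0, ±1)
(i) allowed
Total allowed: 4 of 9.

4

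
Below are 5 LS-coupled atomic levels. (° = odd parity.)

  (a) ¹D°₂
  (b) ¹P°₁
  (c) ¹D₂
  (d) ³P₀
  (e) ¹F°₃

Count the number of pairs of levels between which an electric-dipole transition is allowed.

(a)–(b): forbidden (parity).
(a)–(c): allowed.
(a)–(d): forbidden (ΔS, ΔJ).
(a)–(e): forbidden (parity).
(b)–(c): allowed.
(b)–(d): forbidden (ΔS).
(b)–(e): forbidden (parity, ΔL, ΔJ).
(c)–(d): forbidden (parity, ΔS, ΔJ).
(c)–(e): allowed.
(d)–(e): forbidden (ΔS, ΔL, ΔJ).
Allowed pairs: 3 of 10.

3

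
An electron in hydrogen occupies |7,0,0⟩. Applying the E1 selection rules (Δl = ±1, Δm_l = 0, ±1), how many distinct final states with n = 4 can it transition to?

3

E1 requires Δl = ±1, so l_f ∈ {-1, 1}; with 0 ≤ l_f ≤ n_f−1 = 3, the allowed l_f values are {1}.
For l_f = 1: m_f ∈ {m_i−1, m_i, m_i+1} ∩ [−1, 1] = {-1, 0, 1} → 3 states.
Total: 3.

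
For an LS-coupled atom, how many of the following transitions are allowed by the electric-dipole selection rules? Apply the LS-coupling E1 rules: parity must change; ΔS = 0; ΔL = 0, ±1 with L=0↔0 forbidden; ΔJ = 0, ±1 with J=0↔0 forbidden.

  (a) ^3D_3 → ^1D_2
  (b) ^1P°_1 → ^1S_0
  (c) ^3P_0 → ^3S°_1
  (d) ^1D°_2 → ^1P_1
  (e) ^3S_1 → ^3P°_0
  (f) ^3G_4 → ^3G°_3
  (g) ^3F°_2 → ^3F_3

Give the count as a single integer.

(a) forbidden (parity, ΔS fail)
(b) allowed
(c) allowed
(d) allowed
(e) allowed
(f) allowed
(g) allowed
Total allowed: 6 of 7.

6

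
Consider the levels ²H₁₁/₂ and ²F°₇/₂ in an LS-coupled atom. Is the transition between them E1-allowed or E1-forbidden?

forbidden

ΔS = 0: S: 1/2 → 1/2 — ✓.
Parity must change: even → odd — ✓.
ΔJ = 0, ±1 (not J=0↔0): J: 11/2 → 7/2, ΔJ = -2 — ✗.
ΔL = 0, ±1 (not L=0↔0): L: 5 → 3, ΔL = -2 — ✗.
Rule(s) violated: ΔL, ΔJ.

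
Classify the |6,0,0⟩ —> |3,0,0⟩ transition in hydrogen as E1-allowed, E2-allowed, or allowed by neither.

neither

Δl = 0 − 0 = +0; l_i + l_f = 0.
Δm_l = +0.
E1 (Δl = ±1, |Δm_l| ≤ 1): not satisfied.
E2 (Δl = 0,±2, l_i+l_f ≥ 2, |Δm_l| ≤ 2): not satisfied.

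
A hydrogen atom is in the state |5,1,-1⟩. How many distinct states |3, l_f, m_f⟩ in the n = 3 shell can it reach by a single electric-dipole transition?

E1 requires Δl = ±1, so l_f ∈ {0, 2}; with 0 ≤ l_f ≤ n_f−1 = 2, the allowed l_f values are {0, 2}.
For l_f = 0: m_f ∈ {m_i−1, m_i, m_i+1} ∩ [−0, 0] = {0} → 1 state.
For l_f = 2: m_f ∈ {m_i−1, m_i, m_i+1} ∩ [−2, 2] = {-2, -1, 0} → 3 states.
Total: 4.

4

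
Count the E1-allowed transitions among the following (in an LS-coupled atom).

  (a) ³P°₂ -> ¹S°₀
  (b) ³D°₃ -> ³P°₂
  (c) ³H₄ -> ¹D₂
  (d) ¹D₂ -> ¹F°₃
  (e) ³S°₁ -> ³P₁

(a) forbidden (parity, ΔS, ΔJ fail)
(b) forbidden (parity fails)
(c) forbidden (parity, ΔS, ΔL, ΔJ fail)
(d) allowed
(e) allowed
Total allowed: 2 of 5.

2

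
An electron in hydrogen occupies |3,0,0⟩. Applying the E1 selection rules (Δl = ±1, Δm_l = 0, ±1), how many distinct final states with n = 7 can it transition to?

E1 requires Δl = ±1, so l_f ∈ {-1, 1}; with 0 ≤ l_f ≤ n_f−1 = 6, the allowed l_f values are {1}.
For l_f = 1: m_f ∈ {m_i−1, m_i, m_i+1} ∩ [−1, 1] = {-1, 0, 1} → 3 states.
Total: 3.

3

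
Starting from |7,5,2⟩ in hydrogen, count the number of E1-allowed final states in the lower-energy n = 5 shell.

E1 requires Δl = ±1, so l_f ∈ {4, 6}; with 0 ≤ l_f ≤ n_f−1 = 4, the allowed l_f values are {4}.
For l_f = 4: m_f ∈ {m_i−1, m_i, m_i+1} ∩ [−4, 4] = {1, 2, 3} → 3 states.
Total: 3.

3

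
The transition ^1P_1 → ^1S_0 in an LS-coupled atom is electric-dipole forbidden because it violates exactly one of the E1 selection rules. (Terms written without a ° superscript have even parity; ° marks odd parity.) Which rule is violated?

parity

Parity must change: even → even — ✗.
ΔL = 0, ±1 (not L=0↔0): L: 1 → 0, ΔL = -1 — ✓.
ΔJ = 0, ±1 (not J=0↔0): J: 1 → 0, ΔJ = -1 — ✓.
ΔS = 0: S: 0 → 0 — ✓.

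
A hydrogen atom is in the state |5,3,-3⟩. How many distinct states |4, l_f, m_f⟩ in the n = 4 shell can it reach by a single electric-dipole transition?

1

E1 requires Δl = ±1, so l_f ∈ {2, 4}; with 0 ≤ l_f ≤ n_f−1 = 3, the allowed l_f values are {2}.
For l_f = 2: m_f ∈ {m_i−1, m_i, m_i+1} ∩ [−2, 2] = {-2} → 1 state.
Total: 1.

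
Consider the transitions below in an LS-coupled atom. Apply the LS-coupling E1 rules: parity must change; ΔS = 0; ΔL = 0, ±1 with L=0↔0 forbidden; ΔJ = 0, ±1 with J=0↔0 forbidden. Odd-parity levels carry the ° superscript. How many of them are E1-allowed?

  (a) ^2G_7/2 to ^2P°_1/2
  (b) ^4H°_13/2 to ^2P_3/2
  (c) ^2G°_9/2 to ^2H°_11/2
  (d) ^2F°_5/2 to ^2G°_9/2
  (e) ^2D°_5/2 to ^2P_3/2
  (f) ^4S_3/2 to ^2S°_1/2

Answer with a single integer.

(a) forbidden (ΔL, ΔJ fail)
(b) forbidden (ΔS, ΔL, ΔJ fail)
(c) forbidden (parity fails)
(d) forbidden (parity, ΔJ fail)
(e) allowed
(f) forbidden (ΔS, ΔL fail)
Total allowed: 1 of 6.

1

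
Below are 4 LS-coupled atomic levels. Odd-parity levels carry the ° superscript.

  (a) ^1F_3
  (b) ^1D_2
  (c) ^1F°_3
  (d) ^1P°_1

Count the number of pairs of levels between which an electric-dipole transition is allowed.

3

(a)–(b): forbidden (parity).
(a)–(c): allowed.
(a)–(d): forbidden (ΔL, ΔJ).
(b)–(c): allowed.
(b)–(d): allowed.
(c)–(d): forbidden (parity, ΔL, ΔJ).
Allowed pairs: 3 of 6.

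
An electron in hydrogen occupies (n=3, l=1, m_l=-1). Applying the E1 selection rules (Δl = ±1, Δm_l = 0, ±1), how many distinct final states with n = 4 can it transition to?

4

E1 requires Δl = ±1, so l_f ∈ {0, 2}; with 0 ≤ l_f ≤ n_f−1 = 3, the allowed l_f values are {0, 2}.
For l_f = 0: m_f ∈ {m_i−1, m_i, m_i+1} ∩ [−0, 0] = {0} → 1 state.
For l_f = 2: m_f ∈ {m_i−1, m_i, m_i+1} ∩ [−2, 2] = {-2, -1, 0} → 3 states.
Total: 4.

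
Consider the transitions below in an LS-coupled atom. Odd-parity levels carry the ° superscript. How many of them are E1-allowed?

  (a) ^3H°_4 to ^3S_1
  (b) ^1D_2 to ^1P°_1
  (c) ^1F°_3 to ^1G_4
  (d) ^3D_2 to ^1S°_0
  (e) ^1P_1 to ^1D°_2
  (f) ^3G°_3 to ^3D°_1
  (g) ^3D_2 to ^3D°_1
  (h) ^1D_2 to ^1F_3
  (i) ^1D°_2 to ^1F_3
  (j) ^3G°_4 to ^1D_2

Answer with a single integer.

5

(a) forbidden (ΔL, ΔJ fail)
(b) allowed
(c) allowed
(d) forbidden (ΔS, ΔL, ΔJ fail)
(e) allowed
(f) forbidden (parity, ΔL, ΔJ fail)
(g) allowed
(h) forbidden (parity fails)
(i) allowed
(j) forbidden (ΔS, ΔL, ΔJ fail)
Total allowed: 5 of 10.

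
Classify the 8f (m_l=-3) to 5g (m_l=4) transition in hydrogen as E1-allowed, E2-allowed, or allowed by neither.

Δl = 4 − 3 = +1; l_i + l_f = 7.
Δm_l = +7.
E1 (Δl = ±1, |Δm_l| ≤ 1): not satisfied.
E2 (Δl = 0,±2, l_i+l_f ≥ 2, |Δm_l| ≤ 2): not satisfied.

neither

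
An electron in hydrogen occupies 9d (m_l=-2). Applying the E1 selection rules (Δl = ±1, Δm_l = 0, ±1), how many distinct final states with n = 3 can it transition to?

E1 requires Δl = ±1, so l_f ∈ {1, 3}; with 0 ≤ l_f ≤ n_f−1 = 2, the allowed l_f values are {1}.
For l_f = 1: m_f ∈ {m_i−1, m_i, m_i+1} ∩ [−1, 1] = {-1} → 1 state.
Total: 1.

1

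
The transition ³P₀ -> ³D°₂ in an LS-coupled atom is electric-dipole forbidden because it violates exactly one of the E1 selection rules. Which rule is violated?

the ΔJ = 0, ±1 rule

Reading off the term symbols: S 1→1, L 1→2, J 0→2, parity even→odd.
Parity must change: even → odd — satisfied.
ΔS = 0: S: 1 → 1 — satisfied.
ΔL = 0, ±1 (not L=0↔0): L: 1 → 2, ΔL = +1 — satisfied.
ΔJ = 0, ±1 (not J=0↔0): J: 0 → 2, ΔJ = +2 — violated.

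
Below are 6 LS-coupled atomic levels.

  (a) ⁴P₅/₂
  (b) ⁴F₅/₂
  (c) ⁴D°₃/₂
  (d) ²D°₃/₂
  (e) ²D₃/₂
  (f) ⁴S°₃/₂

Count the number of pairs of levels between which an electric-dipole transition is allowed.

4

(a)–(b): forbidden (parity, ΔL).
(a)–(c): allowed.
(a)–(d): forbidden (ΔS).
(a)–(e): forbidden (parity, ΔS).
(a)–(f): allowed.
(b)–(c): allowed.
(b)–(d): forbidden (ΔS).
(b)–(e): forbidden (parity, ΔS).
(b)–(f): forbidden (ΔL).
(c)–(d): forbidden (parity, ΔS).
(c)–(e): forbidden (ΔS).
(c)–(f): forbidden (parity, ΔL).
(d)–(e): allowed.
(d)–(f): forbidden (parity, ΔS, ΔL).
(e)–(f): forbidden (ΔS, ΔL).
Allowed pairs: 4 of 15.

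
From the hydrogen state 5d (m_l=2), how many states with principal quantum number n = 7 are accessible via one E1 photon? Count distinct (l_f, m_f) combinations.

E1 requires Δl = ±1, so l_f ∈ {1, 3}; with 0 ≤ l_f ≤ n_f−1 = 6, the allowed l_f values are {1, 3}.
For l_f = 1: m_f ∈ {m_i−1, m_i, m_i+1} ∩ [−1, 1] = {1} → 1 state.
For l_f = 3: m_f ∈ {m_i−1, m_i, m_i+1} ∩ [−3, 3] = {1, 2, 3} → 3 states.
Total: 4.

4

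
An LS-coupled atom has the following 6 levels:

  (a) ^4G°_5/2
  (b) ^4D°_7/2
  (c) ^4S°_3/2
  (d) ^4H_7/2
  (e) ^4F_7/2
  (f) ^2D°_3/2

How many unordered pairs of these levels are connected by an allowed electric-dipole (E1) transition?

(a)–(b): forbidden (parity, ΔL).
(a)–(c): forbidden (parity, ΔL).
(a)–(d): allowed.
(a)–(e): allowed.
(a)–(f): forbidden (parity, ΔS, ΔL).
(b)–(c): forbidden (parity, ΔL, ΔJ).
(b)–(d): forbidden (ΔL).
(b)–(e): allowed.
(b)–(f): forbidden (parity, ΔS, ΔJ).
(c)–(d): forbidden (ΔL, ΔJ).
(c)–(e): forbidden (ΔL, ΔJ).
(c)–(f): forbidden (parity, ΔS, ΔL).
(d)–(e): forbidden (parity, ΔL).
(d)–(f): forbidden (ΔS, ΔL, ΔJ).
(e)–(f): forbidden (ΔS, ΔJ).
Allowed pairs: 3 of 15.

3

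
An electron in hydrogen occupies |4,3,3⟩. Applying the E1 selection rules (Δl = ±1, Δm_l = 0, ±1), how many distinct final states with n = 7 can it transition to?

E1 requires Δl = ±1, so l_f ∈ {2, 4}; with 0 ≤ l_f ≤ n_f−1 = 6, the allowed l_f values are {2, 4}.
For l_f = 2: m_f ∈ {m_i−1, m_i, m_i+1} ∩ [−2, 2] = {2} → 1 state.
For l_f = 4: m_f ∈ {m_i−1, m_i, m_i+1} ∩ [−4, 4] = {2, 3, 4} → 3 states.
Total: 4.

4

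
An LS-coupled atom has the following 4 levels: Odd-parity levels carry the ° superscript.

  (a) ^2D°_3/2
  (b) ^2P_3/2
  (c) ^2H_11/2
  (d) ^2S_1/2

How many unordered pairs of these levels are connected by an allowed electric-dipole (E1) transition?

1

(a)–(b): allowed.
(a)–(c): forbidden (ΔL, ΔJ).
(a)–(d): forbidden (ΔL).
(b)–(c): forbidden (parity, ΔL, ΔJ).
(b)–(d): forbidden (parity).
(c)–(d): forbidden (parity, ΔL, ΔJ).
Allowed pairs: 1 of 6.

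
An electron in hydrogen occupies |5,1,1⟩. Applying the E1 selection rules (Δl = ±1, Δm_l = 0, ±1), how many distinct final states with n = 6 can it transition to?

E1 requires Δl = ±1, so l_f ∈ {0, 2}; with 0 ≤ l_f ≤ n_f−1 = 5, the allowed l_f values are {0, 2}.
For l_f = 0: m_f ∈ {m_i−1, m_i, m_i+1} ∩ [−0, 0] = {0} → 1 state.
For l_f = 2: m_f ∈ {m_i−1, m_i, m_i+1} ∩ [−2, 2] = {0, 1, 2} → 3 states.
Total: 4.

4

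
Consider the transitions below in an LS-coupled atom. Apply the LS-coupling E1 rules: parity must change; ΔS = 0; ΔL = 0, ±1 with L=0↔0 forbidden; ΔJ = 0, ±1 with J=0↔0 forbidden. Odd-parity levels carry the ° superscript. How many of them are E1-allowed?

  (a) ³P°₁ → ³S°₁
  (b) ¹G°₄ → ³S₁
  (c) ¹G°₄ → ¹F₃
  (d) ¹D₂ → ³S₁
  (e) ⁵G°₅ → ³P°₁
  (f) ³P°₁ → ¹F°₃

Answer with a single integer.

(a) forbidden (parity fails)
(b) forbidden (ΔS, ΔL, ΔJ fail)
(c) allowed
(d) forbidden (parity, ΔS, ΔL fail)
(e) forbidden (parity, ΔS, ΔL, ΔJ fail)
(f) forbidden (parity, ΔS, ΔL, ΔJ fail)
Total allowed: 1 of 6.

1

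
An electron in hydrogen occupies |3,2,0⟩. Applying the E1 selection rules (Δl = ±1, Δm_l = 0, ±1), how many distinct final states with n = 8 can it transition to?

E1 requires Δl = ±1, so l_f ∈ {1, 3}; with 0 ≤ l_f ≤ n_f−1 = 7, the allowed l_f values are {1, 3}.
For l_f = 1: m_f ∈ {m_i−1, m_i, m_i+1} ∩ [−1, 1] = {-1, 0, 1} → 3 states.
For l_f = 3: m_f ∈ {m_i−1, m_i, m_i+1} ∩ [−3, 3] = {-1, 0, 1} → 3 states.
Total: 6.

6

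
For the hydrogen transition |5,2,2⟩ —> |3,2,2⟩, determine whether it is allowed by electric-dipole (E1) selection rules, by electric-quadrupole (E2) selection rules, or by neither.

E2

Δl = 2 − 2 = +0; l_i + l_f = 4.
Δm_l = +0.
E1 (Δl = ±1, |Δm_l| ≤ 1): not satisfied.
E2 (Δl = 0,±2, l_i+l_f ≥ 2, |Δm_l| ≤ 2): satisfied.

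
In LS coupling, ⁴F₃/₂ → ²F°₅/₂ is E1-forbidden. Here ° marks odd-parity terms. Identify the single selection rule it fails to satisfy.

Parity must change: even → odd — ok.
ΔS = 0: S: 3/2 → 1/2 — fails.
ΔL = 0, ±1 (not L=0↔0): L: 3 → 3, ΔL = +0 — ok.
ΔJ = 0, ±1 (not J=0↔0): J: 3/2 → 5/2, ΔJ = +1 — ok.

the ΔS = 0 rule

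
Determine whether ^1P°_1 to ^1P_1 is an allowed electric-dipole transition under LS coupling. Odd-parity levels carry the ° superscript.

allowed

Parity must change: odd → even — ✓.
ΔS = 0: S: 0 → 0 — ✓.
ΔL = 0, ±1 (not L=0↔0): L: 1 → 1, ΔL = +0 — ✓.
ΔJ = 0, ±1 (not J=0↔0): J: 1 → 1, ΔJ = +0 — ✓.
All four E1 rules are satisfied.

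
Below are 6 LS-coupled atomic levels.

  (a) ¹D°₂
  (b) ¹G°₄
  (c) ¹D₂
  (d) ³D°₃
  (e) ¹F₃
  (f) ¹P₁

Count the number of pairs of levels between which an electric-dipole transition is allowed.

(a)–(b): forbidden (parity, ΔL, ΔJ).
(a)–(c): allowed.
(a)–(d): forbidden (parity, ΔS).
(a)–(e): allowed.
(a)–(f): allowed.
(b)–(c): forbidden (ΔL, ΔJ).
(b)–(d): forbidden (parity, ΔS, ΔL).
(b)–(e): allowed.
(b)–(f): forbidden (ΔL, ΔJ).
(c)–(d): forbidden (ΔS).
(c)–(e): forbidden (parity).
(c)–(f): forbidden (parity).
(d)–(e): forbidden (ΔS).
(d)–(f): forbidden (ΔS, ΔJ).
(e)–(f): forbidden (parity, ΔL, ΔJ).
Allowed pairs: 4 of 15.

4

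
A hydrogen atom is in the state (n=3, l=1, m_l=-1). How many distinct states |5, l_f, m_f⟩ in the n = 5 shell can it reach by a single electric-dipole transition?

4

E1 requires Δl = ±1, so l_f ∈ {0, 2}; with 0 ≤ l_f ≤ n_f−1 = 4, the allowed l_f values are {0, 2}.
For l_f = 0: m_f ∈ {m_i−1, m_i, m_i+1} ∩ [−0, 0] = {0} → 1 state.
For l_f = 2: m_f ∈ {m_i−1, m_i, m_i+1} ∩ [−2, 2] = {-2, -1, 0} → 3 states.
Total: 4.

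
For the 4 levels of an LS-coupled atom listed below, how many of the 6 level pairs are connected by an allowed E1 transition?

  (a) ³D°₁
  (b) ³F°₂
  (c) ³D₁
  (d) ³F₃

(a)–(b): forbidden (parity).
(a)–(c): allowed.
(a)–(d): forbidden (ΔJ).
(b)–(c): allowed.
(b)–(d): allowed.
(c)–(d): forbidden (parity, ΔJ).
Allowed pairs: 3 of 6.

3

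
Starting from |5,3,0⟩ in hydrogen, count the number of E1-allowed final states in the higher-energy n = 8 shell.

E1 requires Δl = ±1, so l_f ∈ {2, 4}; with 0 ≤ l_f ≤ n_f−1 = 7, the allowed l_f values are {2, 4}.
For l_f = 2: m_f ∈ {m_i−1, m_i, m_i+1} ∩ [−2, 2] = {-1, 0, 1} → 3 states.
For l_f = 4: m_f ∈ {m_i−1, m_i, m_i+1} ∩ [−4, 4] = {-1, 0, 1} → 3 states.
Total: 6.

6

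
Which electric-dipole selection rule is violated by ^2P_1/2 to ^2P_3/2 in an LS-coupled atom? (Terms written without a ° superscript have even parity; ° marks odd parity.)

Initial level: S=1/2, L=1, J=1/2, parity even. Final level: S=1/2, L=1, J=3/2, parity even.
Parity must change: even → even — fails.
ΔS = 0: S: 1/2 → 1/2 — ok.
ΔL = 0, ±1 (not L=0↔0): L: 1 → 1, ΔL = +0 — ok.
ΔJ = 0, ±1 (not J=0↔0): J: 1/2 → 3/2, ΔJ = +1 — ok.

parity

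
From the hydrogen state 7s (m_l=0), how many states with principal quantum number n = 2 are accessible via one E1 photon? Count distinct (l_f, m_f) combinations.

E1 requires Δl = ±1, so l_f ∈ {-1, 1}; with 0 ≤ l_f ≤ n_f−1 = 1, the allowed l_f values are {1}.
For l_f = 1: m_f ∈ {m_i−1, m_i, m_i+1} ∩ [−1, 1] = {-1, 0, 1} → 3 states.
Total: 3.

3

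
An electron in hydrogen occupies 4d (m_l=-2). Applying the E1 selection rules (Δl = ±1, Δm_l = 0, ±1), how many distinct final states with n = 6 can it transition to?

4

E1 requires Δl = ±1, so l_f ∈ {1, 3}; with 0 ≤ l_f ≤ n_f−1 = 5, the allowed l_f values are {1, 3}.
For l_f = 1: m_f ∈ {m_i−1, m_i, m_i+1} ∩ [−1, 1] = {-1} → 1 state.
For l_f = 3: m_f ∈ {m_i−1, m_i, m_i+1} ∩ [−3, 3] = {-3, -2, -1} → 3 states.
Total: 4.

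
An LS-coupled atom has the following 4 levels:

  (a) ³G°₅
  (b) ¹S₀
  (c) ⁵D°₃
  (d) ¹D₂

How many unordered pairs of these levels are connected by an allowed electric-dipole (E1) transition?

(a)–(b): forbidden (ΔS, ΔL, ΔJ).
(a)–(c): forbidden (parity, ΔS, ΔL, ΔJ).
(a)–(d): forbidden (ΔS, ΔL, ΔJ).
(b)–(c): forbidden (ΔS, ΔL, ΔJ).
(b)–(d): forbidden (parity, ΔL, ΔJ).
(c)–(d): forbidden (ΔS).
Allowed pairs: 0 of 6.

0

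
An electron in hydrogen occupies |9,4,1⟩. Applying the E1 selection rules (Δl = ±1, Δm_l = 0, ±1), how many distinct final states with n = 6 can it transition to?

E1 requires Δl = ±1, so l_f ∈ {3, 5}; with 0 ≤ l_f ≤ n_f−1 = 5, the allowed l_f values are {3, 5}.
For l_f = 3: m_f ∈ {m_i−1, m_i, m_i+1} ∩ [−3, 3] = {0, 1, 2} → 3 states.
For l_f = 5: m_f ∈ {m_i−1, m_i, m_i+1} ∩ [−5, 5] = {0, 1, 2} → 3 states.
Total: 6.

6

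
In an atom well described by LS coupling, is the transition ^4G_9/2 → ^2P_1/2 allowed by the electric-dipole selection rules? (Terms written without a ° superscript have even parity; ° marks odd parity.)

ΔJ = 0, ±1 (not J=0↔0): J: 9/2 → 1/2, ΔJ = -4 — violated.
ΔL = 0, ±1 (not L=0↔0): L: 4 → 1, ΔL = -3 — violated.
Parity must change: even → even — violated.
ΔS = 0: S: 3/2 → 1/2 — violated.
Rule(s) violated: parity, ΔS, ΔL, ΔJ.

forbidden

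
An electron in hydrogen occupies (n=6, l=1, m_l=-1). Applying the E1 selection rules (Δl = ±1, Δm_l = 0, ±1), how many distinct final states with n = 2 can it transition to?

1

E1 requires Δl = ±1, so l_f ∈ {0, 2}; with 0 ≤ l_f ≤ n_f−1 = 1, the allowed l_f values are {0}.
For l_f = 0: m_f ∈ {m_i−1, m_i, m_i+1} ∩ [−0, 0] = {0} → 1 state.
Total: 1.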